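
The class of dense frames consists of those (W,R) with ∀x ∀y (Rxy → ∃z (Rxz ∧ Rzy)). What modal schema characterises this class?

□□p → □p

This is density; the standard corresponding axiom is C4: □□p → □p.
Suppose □□p→□p is valid. Take Rxy and set V(p)={w : xR²w}. Then □□p at x, so □p at x, so p at y, i.e. ∃z(Rxz∧Rzy).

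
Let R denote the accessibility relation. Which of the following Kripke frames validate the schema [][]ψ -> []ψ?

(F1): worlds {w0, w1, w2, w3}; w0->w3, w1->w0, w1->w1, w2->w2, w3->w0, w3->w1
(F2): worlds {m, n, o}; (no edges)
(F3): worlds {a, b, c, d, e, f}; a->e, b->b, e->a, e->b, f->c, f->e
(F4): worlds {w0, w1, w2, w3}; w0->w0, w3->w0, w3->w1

The schema corresponds to density: forall x forall y (Rxy -> exists z (Rxz & Rzy)).
(F1): fails — Rw0w3 but no z with Rw0z and Rzw3.
(F2): ✓.
(F3): fails — Rfc but no z with Rfz and Rzc.
(F4): fails — Rw3w1 but no z with Rw3z and Rzw1.
Valid on: (F2).

(F2)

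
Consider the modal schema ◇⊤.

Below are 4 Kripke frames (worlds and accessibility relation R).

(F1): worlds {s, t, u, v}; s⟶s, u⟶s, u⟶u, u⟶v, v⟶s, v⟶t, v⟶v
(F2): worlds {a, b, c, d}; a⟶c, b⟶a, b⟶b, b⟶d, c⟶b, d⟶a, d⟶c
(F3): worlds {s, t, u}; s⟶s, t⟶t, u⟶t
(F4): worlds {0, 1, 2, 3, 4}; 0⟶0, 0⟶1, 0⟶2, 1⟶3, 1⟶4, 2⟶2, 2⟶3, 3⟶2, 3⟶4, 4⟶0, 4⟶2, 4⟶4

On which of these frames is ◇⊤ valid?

Frame correspondent (Sahlqvist): ∀x ∃y Rxy — i.e. seriality.
(F1): fails — world t has no successor.
(F2): holds.
(F3): holds.
(F4): holds.
Valid on: (F2), (F3), (F4).

(F2), (F3), (F4)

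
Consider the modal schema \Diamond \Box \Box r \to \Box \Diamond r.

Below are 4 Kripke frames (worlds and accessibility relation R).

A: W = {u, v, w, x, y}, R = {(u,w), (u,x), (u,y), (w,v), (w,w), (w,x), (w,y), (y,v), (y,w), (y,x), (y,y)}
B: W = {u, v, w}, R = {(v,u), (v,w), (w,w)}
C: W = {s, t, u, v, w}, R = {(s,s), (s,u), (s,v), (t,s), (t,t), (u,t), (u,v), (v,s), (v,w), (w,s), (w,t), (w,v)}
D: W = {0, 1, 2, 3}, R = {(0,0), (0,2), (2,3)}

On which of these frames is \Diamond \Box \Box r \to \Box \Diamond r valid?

C

This is the axiom for a generalized confluence (Geach) condition; its first-order frame correspondent is \forall x \forall y \forall z ((xRy \wedge xRz) \to \exists w (y R^2 w \wedge zRw)).
A: fails — uRw, uRx but no t with wR²t and xRt.
B: fails — vRu, vRu but no t with uR²t and uRt.
C: condition met.
D: fails — 0R2, 0R0 but no w with 2R²w and 0Rw.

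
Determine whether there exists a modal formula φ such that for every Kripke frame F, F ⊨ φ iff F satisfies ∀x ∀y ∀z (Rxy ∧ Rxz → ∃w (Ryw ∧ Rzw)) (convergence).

Yes, by ◇□p → □◇p

This is a Sahlqvist condition; the .2 axiom ◇□p → □◇p defines it.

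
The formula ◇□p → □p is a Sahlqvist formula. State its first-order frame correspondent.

Equivalently (dual form): ◇p → □◇p.
Suppose ◇p→□◇p is valid. Take Rxy, Rxz and set V(p)={y}. Then ◇p at x, so □◇p at x, so ◇p at z, so some w with Rzw has p; w=y, i.e. Rzy. By symmetry of the argument, Ryz.
Conversely, any frame satisfying ∀x ∀y ∀z (Rxy ∧ Rxz → Ryz) validates the schema.
Frame condition: ∀x ∀y ∀z (Rxy ∧ Rxz → Ryz).

the Euclidean property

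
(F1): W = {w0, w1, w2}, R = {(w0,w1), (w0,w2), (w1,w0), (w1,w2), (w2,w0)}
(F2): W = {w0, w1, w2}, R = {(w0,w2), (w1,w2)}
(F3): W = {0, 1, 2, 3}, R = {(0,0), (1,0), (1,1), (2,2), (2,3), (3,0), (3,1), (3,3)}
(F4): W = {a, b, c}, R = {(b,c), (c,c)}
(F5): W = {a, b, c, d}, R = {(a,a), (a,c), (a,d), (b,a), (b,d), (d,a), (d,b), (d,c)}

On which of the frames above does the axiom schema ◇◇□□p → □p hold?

This is the axiom for a generalized confluence (Geach) condition; its first-order frame correspondent is ∀x ∀y ∀z ((xR²y ∧ xRz) → ∃w (yR²w ∧ z = w)).
(F1): fails — w0R²w0, w0Rw1 but no w with w0R²w and w1=w.
(F2): satisfies the condition.
(F3): fails — 1R²0, 1R1 but no w with 0R²w and 1=w.
(F4): satisfies the condition.
(F5): fails — aR²c, aRa but no w with cR²w and a=w.

(F2), (F4)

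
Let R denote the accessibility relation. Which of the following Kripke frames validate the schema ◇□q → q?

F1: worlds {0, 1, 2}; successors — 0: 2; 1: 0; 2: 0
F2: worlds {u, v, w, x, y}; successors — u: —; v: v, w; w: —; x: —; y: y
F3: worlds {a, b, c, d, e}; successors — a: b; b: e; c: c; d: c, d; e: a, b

none

The schema corresponds to symmetry: ∀x ∀y (Rxy → Ryx).
F1: fails — R10 but not R01.
F2: fails — Rvw but not Rwv.
F3: fails — Rdc but not Rcd.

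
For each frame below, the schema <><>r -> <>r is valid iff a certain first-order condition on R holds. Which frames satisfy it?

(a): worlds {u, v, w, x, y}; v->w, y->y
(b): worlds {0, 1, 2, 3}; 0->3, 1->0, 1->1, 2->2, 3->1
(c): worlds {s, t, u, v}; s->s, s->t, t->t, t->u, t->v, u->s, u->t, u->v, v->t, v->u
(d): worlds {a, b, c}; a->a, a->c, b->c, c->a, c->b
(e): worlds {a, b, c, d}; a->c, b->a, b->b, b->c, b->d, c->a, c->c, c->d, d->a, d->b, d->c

The schema corresponds to transitivity: forall x forall y forall z (Rxy & Ryz -> Rxz).
(a): ✓.
(b): fails — R10 and R03 but not R13.
(c): fails — Ruv and Rvu but not Ruu.
(d): fails — Rbc and Rcb but not Rbb.
(e): fails — Rcd and Rdb but not Rcb.
Valid on: (a).

(a)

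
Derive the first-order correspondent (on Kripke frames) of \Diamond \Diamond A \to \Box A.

This is a Sahlqvist (Geach-type) schema ◇^2□^0A → □^1◇^0A.
Minimal-valuation argument: fix x; take any y with xR^2y and any z with xR^1z. Set V(A) to the set of worlds R-reachable from y in exactly 0 steps. Then □^0A holds at y, so the antecedent holds at x; validity forces ◇^0A at z, giving a w with zR^0w and yR^0w.
First-order correspondent: \forall x \forall y \forall z ((x R^2 y \wedge xRz) \to \exists w (y = w \wedge z = w)).

\forall x \forall y \forall z ((x R^2 y \wedge xRz) \to \exists w (y = w \wedge z = w))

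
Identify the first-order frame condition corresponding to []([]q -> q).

Suppose □(□q→q) is valid. Take Rxy and set V(q)={w : Ryw}. Then at y, □q holds; since □(□q→q) at x, □q→q at y, so q at y, i.e. Ryy.
The converse is a direct semantic check.
Frame condition: forall x forall y (Rxy -> Ryy).

shift-reflexivity: forall x forall y (Rxy -> Ryy)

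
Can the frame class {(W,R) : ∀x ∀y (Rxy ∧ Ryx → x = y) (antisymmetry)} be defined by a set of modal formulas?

Any modally definable frame class is closed under surjective bounded morphisms.
The 8-cycle (worlds w0,w1,w2,w3,w4,w5,w6,w7 with w0→w1→w2→w3→w4→w5→w6→w7→w0) is antisymmetric. Sending even-indexed worlds to a and odd-indexed worlds to b is a surjective bounded morphism onto the two-world frame with a↔b, which is not antisymmetric.
Hence antisymmetry is not modally definable.

No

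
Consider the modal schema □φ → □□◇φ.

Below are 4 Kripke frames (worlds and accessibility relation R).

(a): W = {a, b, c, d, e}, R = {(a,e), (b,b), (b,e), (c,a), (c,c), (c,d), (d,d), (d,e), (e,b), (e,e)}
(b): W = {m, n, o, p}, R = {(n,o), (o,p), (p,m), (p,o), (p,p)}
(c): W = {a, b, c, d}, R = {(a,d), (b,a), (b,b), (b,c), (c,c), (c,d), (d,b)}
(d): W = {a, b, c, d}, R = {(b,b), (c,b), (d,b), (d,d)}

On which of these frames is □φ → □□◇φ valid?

(d)

The schema corresponds to a generalized confluence (Geach) condition: ∀x ∀z (xR²z → ∃w (xRw ∧ zRw)).
(a): fails — cR²a but no w with cRw and aRw.
(b): fails — oR²m but no w with oRw and mRw.
(c): fails — aR²b but no w with aRw and bRw.
(d): satisfies the condition.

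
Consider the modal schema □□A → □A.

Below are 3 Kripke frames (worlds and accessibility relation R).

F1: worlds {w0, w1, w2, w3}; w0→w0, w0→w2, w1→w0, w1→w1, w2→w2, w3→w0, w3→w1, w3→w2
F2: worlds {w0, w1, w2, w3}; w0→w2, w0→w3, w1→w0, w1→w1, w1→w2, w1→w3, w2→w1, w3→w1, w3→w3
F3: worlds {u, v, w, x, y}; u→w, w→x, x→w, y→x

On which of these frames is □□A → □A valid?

F1

This is the axiom for density; its first-order frame correspondent is ∀x ∀y (Rxy → ∃z (Rxz ∧ Rzy)).
F1: condition met.
F2: fails — Rw0w2 but no z with Rw0z and Rzw2.
F3: fails — Rxw but no z with Rxz and Rzw.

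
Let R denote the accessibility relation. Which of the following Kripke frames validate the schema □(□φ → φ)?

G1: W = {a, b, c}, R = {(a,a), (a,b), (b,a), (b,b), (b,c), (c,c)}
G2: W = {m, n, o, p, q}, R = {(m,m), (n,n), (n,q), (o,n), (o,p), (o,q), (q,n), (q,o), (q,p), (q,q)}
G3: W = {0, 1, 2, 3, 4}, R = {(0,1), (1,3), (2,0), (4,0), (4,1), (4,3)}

The schema corresponds to shift-reflexivity: ∀x ∀y (Rxy → Ryy).
G1: condition met.
G2: fails — Rop but not Rpp.
G3: fails — R43 but not R33.
Valid on: G1.

G1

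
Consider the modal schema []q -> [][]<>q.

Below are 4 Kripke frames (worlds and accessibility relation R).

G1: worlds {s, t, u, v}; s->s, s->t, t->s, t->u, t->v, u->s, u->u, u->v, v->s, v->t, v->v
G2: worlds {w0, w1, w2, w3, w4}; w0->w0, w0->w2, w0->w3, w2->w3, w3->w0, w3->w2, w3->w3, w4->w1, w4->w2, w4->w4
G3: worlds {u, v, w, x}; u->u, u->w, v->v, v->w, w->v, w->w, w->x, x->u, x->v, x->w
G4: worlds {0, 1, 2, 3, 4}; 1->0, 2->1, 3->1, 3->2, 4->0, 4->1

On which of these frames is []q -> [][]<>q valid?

Frame correspondent (Sahlqvist): forall x forall z (x R^2 z -> exists w (xRw & zRw)) — i.e. a generalized confluence (Geach) condition.
G1: condition met.
G2: fails — w4R²w1 but no w with w4Rw and w1Rw.
G3: condition met.
G4: fails — 2R²0 but no w with 2Rw and 0Rw.
Valid on: G1, G3.

G1, G3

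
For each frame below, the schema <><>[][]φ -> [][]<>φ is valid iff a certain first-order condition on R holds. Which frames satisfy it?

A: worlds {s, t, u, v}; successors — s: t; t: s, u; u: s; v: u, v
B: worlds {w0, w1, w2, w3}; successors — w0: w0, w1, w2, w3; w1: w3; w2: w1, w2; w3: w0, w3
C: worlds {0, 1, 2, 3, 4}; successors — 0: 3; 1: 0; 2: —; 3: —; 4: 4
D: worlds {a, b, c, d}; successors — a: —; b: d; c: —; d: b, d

D

This is the axiom for a generalized confluence (Geach) condition; its first-order frame correspondent is forall x forall y forall z ((x R^2 y & x R^2 z) -> exists w (y R^2 w & zRw)).
A: fails — sR²s, sR²s but no w with sR²w and sRw.
B: fails — w0R²w1, w0R²w2 but no w with w1R²w and w2Rw.
C: fails — 1R²3, 1R²3 but no w with 3R²w and 3Rw.
D: ✓.
Valid on: D.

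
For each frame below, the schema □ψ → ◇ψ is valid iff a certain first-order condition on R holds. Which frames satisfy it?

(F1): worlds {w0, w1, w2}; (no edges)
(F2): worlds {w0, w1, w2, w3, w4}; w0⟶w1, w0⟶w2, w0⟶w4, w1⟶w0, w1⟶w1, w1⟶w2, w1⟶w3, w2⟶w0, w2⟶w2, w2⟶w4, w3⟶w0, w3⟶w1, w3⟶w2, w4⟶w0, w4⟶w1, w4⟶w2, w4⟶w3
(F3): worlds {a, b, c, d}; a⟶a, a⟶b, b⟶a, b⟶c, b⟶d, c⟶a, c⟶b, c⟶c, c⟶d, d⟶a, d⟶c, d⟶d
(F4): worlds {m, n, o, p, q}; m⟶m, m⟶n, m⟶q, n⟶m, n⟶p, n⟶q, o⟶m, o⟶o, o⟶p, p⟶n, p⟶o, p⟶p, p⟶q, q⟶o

Frame correspondent (Sahlqvist): ∀x ∃y Rxy — i.e. seriality.
(F1): fails — world w0 has no successor.
(F2): ✓.
(F3): ✓.
(F4): ✓.

(F2), (F3), (F4)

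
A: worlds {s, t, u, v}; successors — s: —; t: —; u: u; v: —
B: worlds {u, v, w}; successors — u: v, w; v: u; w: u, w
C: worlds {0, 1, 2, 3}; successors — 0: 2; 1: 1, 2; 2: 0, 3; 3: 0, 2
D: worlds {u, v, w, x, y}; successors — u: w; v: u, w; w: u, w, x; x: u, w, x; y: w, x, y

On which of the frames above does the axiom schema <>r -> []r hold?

Frame correspondent (Sahlqvist): forall x forall y forall z (Rxy & Rxz -> y = z) — i.e. partial functionality.
A: satisfies the condition.
B: fails — u sees both v and w.
C: fails — 1 sees both 1 and 2.
D: fails — v sees both u and w.
Valid on: A.

A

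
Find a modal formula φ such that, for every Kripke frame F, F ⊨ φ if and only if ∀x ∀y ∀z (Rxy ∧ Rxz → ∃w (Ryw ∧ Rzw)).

The condition is convergence. The .2 schema ◇□s → □◇s defines it.
Suppose ◇□s→□◇s is valid. Take Rxy, Rxz and set V(s)={w : Ryw}. Then □s at y so ◇□s at x, so □◇s at x, so ◇s at z, giving w with Rzw and Ryw.

◇□s → □◇s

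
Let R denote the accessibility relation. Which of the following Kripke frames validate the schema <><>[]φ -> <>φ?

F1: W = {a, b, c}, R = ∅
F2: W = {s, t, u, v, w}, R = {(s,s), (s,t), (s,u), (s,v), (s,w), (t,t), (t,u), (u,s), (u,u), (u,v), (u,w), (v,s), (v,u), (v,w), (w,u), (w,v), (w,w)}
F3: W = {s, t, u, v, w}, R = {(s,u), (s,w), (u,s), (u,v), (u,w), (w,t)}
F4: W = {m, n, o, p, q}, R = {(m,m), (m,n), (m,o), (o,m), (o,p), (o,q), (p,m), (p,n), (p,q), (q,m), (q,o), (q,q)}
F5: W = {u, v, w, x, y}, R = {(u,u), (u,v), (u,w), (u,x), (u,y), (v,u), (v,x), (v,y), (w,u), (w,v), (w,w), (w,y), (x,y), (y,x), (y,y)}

This is the axiom for a generalized confluence (Geach) condition; its first-order frame correspondent is forall x forall y (x R^2 y -> exists w (yRw & xRw)).
F1: condition met.
F2: condition met.
F3: fails — sR²t but no w* with tRw* and sRw*.
F4: fails — mR²n but no w with nRw and mRw.
F5: condition met.
Valid on: F1, F2, F5.

F1, F2, F5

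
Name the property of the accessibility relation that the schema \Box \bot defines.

emptiness of R

This is the Ver axiom.
Its frame correspondent is emptiness of R — \forall x \forall y \neg Rxy.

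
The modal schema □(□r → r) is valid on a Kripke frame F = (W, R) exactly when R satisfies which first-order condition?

Suppose □(□r→r) is valid. Take Rxy and set V(r)={w : Ryw}. Then at y, □r holds; since □(□r→r) at x, □r→r at y, so r at y, i.e. Ryy.

shift-reflexivity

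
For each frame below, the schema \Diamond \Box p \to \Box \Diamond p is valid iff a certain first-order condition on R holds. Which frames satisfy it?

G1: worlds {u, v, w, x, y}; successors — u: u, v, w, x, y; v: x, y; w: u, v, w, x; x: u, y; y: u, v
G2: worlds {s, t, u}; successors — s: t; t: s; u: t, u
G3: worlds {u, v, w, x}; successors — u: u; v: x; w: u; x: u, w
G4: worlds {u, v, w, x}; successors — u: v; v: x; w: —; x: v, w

G3

This is the axiom for convergence; its first-order frame correspondent is \forall x \forall y \forall z (Rxy \wedge Rxz \to \exists w (Ryw \wedge Rzw)).
G1: fails — Ruv and Ruy but v and y have no common successor.
G2: fails — Rut and Ruu but t and u have no common successor.
G3: satisfies the condition.
G4: fails — Rxw and Rxw but w and w have no common successor.
Valid on: G3.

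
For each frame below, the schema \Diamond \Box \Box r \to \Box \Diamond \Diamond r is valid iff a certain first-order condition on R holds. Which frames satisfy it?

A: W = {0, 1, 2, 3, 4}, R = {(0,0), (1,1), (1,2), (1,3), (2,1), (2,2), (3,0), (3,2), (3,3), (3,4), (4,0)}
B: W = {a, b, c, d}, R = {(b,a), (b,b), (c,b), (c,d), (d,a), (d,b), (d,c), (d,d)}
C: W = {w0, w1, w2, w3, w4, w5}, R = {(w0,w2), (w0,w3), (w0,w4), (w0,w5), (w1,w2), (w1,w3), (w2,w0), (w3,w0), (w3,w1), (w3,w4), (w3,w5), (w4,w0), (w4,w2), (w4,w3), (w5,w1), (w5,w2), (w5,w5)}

This is the axiom for a generalized confluence (Geach) condition; its first-order frame correspondent is \forall x \forall y \forall z ((xRy \wedge xRz) \to \exists w (y R^2 w \wedge z R^2 w)).
A: fails — 3R0, 3R2 but no w with 0R²w and 2R²w.
B: fails — bRa, bRa but no w with aR²w and aR²w.
C: satisfies the condition.

C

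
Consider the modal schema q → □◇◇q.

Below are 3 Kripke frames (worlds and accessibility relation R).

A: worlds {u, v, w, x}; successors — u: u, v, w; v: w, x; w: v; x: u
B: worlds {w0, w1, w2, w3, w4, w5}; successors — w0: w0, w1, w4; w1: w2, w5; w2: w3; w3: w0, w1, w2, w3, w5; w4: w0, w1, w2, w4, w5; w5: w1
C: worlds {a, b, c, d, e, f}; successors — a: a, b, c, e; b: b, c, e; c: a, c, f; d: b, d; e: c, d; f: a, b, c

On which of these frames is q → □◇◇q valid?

Frame correspondent (Sahlqvist): ∀x ∀z (xRz → ∃w (x = w ∧ zR²w)) — i.e. a generalized confluence (Geach) condition.
A: fails — uRw but no t with u=t and wR²t.
B: fails — w0Rw1 but no w with w0=w and w1R²w.
C: holds.
Valid on: C.

C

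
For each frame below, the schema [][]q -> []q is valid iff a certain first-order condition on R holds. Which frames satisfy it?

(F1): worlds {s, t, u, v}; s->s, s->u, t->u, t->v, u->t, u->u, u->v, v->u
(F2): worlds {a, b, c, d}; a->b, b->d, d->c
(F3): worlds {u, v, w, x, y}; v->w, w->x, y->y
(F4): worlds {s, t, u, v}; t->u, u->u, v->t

(F1)

Frame correspondent (Sahlqvist): forall x forall y (Rxy -> exists z (Rxz & Rzy)) — i.e. density.
(F1): ✓.
(F2): fails — Rab but no z with Raz and Rzb.
(F3): fails — Rwx but no z with Rwz and Rzx.
(F4): fails — Rvt but no z with Rvz and Rzt.
Valid on: (F1).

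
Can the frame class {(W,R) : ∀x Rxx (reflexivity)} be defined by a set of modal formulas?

Yes — defined by □q → q

The condition is reflexivity. A defining modal formula is □q → q.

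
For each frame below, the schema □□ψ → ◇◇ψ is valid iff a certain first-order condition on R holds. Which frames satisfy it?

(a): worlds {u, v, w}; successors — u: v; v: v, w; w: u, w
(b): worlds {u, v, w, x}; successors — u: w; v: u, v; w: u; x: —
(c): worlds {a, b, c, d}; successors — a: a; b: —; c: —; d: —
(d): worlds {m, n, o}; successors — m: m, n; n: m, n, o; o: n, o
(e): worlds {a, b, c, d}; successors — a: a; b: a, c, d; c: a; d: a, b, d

The schema corresponds to a generalized confluence (Geach) condition: ∀x ∃w (xR²w ∧ xR²w).
(a): ✓.
(b): fails — at x but no t with xR²t and xR²t.
(c): fails — at b but no w with bR²w and bR²w.
(d): ✓.
(e): ✓.
Valid on: (a), (d), (e).

(a), (d), (e)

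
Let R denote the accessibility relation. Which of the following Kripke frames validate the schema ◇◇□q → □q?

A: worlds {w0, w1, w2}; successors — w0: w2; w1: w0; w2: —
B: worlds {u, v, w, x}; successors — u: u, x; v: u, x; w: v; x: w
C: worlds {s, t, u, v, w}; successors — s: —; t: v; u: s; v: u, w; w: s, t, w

none

This is the axiom for a generalized confluence (Geach) condition; its first-order frame correspondent is ∀x ∀y ∀z ((xR²y ∧ xRz) → ∃w (yRw ∧ z = w)).
A: fails — w1R²w2, w1Rw0 but no w with w2Rw and w0=w.
B: fails — uR²w, uRu but no t with wRt and u=t.
C: fails — tR²u, tRv but no w* with uRw* and v=w*.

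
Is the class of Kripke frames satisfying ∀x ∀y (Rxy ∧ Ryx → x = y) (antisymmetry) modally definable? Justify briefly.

If a class were modally definable it would be closed under surjective bounded morphisms (Goldblatt–Thomason).
The 6-cycle (worlds s,t,u,v,w,x with s→t→u→v→w→x→s) is antisymmetric. Sending even-indexed worlds to a and odd-indexed worlds to b is a surjective bounded morphism onto the two-world frame with a↔b, which is not antisymmetric.
So the class is not modally definable.

Not modally definable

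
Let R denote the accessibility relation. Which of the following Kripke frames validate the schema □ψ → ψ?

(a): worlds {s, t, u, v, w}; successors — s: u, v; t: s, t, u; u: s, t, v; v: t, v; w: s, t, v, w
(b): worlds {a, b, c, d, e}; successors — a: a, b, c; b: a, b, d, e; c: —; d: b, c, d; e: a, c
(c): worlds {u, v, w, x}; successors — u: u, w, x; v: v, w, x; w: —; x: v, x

The schema corresponds to reflexivity: ∀x Rxx.
(a): fails — world s does not see itself.
(b): fails — world c does not see itself.
(c): fails — world w does not see itself.
Valid on no frame.

none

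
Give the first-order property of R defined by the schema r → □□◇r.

∀x ∀z (xR²z → ∃w (x = w ∧ zRw))

This is a Sahlqvist (Geach-type) schema ◇^0□^0r → □^2◇^1r.
Minimal-valuation argument: fix x; take any y with xR^0y and any z with xR^2z. Set V(r) to the set of worlds R-reachable from y in exactly 0 steps. Then □^0r holds at y, so the antecedent holds at x; validity forces ◇^1r at z, giving a w with zR^1w and yR^0w.
First-order correspondent: ∀x ∀z (xR²z → ∃w (x = w ∧ zRw)).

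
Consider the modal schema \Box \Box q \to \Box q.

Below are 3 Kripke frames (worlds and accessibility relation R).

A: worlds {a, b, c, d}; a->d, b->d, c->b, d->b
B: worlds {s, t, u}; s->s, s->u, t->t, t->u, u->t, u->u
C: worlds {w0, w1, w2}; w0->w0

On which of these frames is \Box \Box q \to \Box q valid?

B, C

This is the axiom for density; its first-order frame correspondent is \forall x \forall y (Rxy \to \exists z (Rxz \wedge Rzy)).
A: fails — Rdb but no z with Rdz and Rzb.
B: satisfies the condition.
C: satisfies the condition.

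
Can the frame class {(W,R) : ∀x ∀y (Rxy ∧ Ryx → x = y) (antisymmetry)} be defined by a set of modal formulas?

Any modally definable frame class is closed under surjective bounded morphisms.
The 8-cycle (worlds s,t,u,v,w,x,y,z with s→t→u→v→w→x→y→z→s) is antisymmetric. Sending even-indexed worlds to s and odd-indexed worlds to t is a surjective bounded morphism onto the two-world frame with s↔t, which is not antisymmetric.
Hence antisymmetry is not modally definable.

Not definable by any modal formula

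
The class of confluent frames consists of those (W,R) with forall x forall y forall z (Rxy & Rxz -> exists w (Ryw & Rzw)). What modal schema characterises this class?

◇□s → □◇s

This is convergence; the standard corresponding axiom is .2: ◇□s → □◇s.
Suppose ◇□s→□◇s is valid. Take Rxy, Rxz and set V(s)={w : Ryw}. Then □s at y so ◇□s at x, so □◇s at x, so ◇s at z, giving w with Rzw and Ryw.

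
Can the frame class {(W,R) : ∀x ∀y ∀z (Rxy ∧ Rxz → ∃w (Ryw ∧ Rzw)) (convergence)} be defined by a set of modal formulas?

This is a Sahlqvist condition; the .2 axiom ◇□r → □◇r defines it.

Yes, by ◇□r → □◇r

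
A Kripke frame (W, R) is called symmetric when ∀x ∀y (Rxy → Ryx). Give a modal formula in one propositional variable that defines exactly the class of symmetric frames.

This is symmetry; the standard corresponding axiom is B: q → □◇q.

q → □◇q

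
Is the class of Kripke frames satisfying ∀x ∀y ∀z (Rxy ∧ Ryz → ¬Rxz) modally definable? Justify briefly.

Modal frame validity is preserved under surjective bounded morphisms.
The 3-cycle (worlds a,b,c with a→b→c→a) is intransitive. Mapping every world to a single reflexive point • is a surjective bounded morphism; the reflexive point is not intransitive (R••∧R•• but R••).
Hence intransitivity is not modally definable.

No — not modally definable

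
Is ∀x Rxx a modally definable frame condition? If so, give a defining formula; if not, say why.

Definable; □r → r defines it

This is a Sahlqvist condition; the T axiom □r → r defines it.
Suppose □r→r is valid. At any x set V(r)={w : Rxw}. Then □r holds at x, so r holds at x, i.e. Rxx.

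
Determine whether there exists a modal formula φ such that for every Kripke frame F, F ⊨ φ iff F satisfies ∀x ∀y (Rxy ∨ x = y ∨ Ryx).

Not modally definable

Modal frame validity is preserved under disjoint unions.
Take 4 disjoint single-world reflexive frames: each is trivially connected, but their disjoint union has 4 worlds with no edge between distinct components, so it is not connected.
So the class is not modally definable.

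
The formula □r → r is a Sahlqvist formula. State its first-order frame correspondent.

Suppose □r→r is valid. At any x set V(r)={w : Rxw}. Then □r holds at x, so r holds at x, i.e. Rxx.

Reflexivity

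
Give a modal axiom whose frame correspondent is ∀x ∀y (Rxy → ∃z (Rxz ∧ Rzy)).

The condition is density. The C4 schema □□s → □s defines it.
Suppose □□s→□s is valid. Take Rxy and set V(s)={w : xR²w}. Then □□s at x, so □s at x, so s at y, i.e. ∃z(Rxz∧Rzy).

□□s → □s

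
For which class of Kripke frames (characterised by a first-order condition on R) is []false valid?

emptiness of R: forall x forall y ~Rxy

□⊥ is valid iff no world has any successor (otherwise □⊥ fails at any world with one).
Conversely, any frame satisfying forall x forall y ~Rxy validates the schema.
So the correspondent is emptiness of R.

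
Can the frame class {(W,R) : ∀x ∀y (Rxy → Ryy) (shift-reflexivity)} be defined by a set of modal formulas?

Yes: it is shift-reflexivity, defined by the T□ schema □(□q → q).
Suppose □(□q→q) is valid. Take Rxy and set V(q)={w : Ryw}. Then at y, □q holds; since □(□q→q) at x, □q→q at y, so q at y, i.e. Ryy.

Yes, by □(□q → q)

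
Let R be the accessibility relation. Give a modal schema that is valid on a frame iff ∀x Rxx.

□q → q

The condition is reflexivity. The T schema □q → q defines it.
Suppose □q→q is valid. At any x set V(q)={w : Rxw}. Then □q holds at x, so q holds at x, i.e. Rxx.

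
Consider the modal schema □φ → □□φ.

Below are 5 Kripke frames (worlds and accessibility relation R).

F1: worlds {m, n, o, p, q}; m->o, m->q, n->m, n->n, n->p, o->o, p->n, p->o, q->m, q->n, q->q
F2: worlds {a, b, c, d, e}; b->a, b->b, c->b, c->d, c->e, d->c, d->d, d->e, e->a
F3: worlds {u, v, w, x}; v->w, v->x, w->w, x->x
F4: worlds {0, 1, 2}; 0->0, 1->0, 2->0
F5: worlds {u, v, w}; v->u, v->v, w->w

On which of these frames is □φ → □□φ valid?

This is the axiom for transitivity; its first-order frame correspondent is ∀x ∀y ∀z (Rxy ∧ Ryz → Rxz).
F1: fails — Rpn and Rnm but not Rpm.
F2: fails — Rcd and Rdc but not Rcc.
F3: satisfies the condition.
F4: satisfies the condition.
F5: satisfies the condition.

F3, F4, F5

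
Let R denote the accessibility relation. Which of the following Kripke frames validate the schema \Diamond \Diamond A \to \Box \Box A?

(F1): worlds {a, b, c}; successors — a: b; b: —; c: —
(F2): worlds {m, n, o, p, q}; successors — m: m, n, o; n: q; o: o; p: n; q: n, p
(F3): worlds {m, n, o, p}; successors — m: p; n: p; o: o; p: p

The schema corresponds to a generalized confluence (Geach) condition: \forall x \forall y \forall z ((x R^2 y \wedge x R^2 z) \to \exists w (y = w \wedge z = w)).
(F1): satisfies the condition.
(F2): fails — mR²m, mR²n but m ≠ n.
(F3): satisfies the condition.
Valid on: (F1), (F3).

(F1), (F3)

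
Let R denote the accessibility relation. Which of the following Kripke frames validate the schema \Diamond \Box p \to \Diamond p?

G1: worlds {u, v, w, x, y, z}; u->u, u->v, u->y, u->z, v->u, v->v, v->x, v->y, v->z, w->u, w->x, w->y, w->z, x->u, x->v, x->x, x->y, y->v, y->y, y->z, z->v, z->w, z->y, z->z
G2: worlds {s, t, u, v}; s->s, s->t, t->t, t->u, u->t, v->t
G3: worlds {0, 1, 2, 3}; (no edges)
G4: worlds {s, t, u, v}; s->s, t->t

This is the axiom for a generalized confluence (Geach) condition; its first-order frame correspondent is \forall x \forall y (xRy \to \exists w (yRw \wedge xRw)).
G1: holds.
G2: holds.
G3: holds.
G4: holds.

G1, G2, G3, G4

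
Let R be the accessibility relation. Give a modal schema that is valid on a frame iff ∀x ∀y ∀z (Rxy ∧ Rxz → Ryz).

A defining formula is ◇r → □◇r (the 5 axiom).
Suppose ◇r→□◇r is valid. Take Rxy, Rxz and set V(r)={y}. Then ◇r at x, so □◇r at x, so ◇r at z, so some w with Rzw has r; w=y, i.e. Rzy. By symmetry of the argument, Ryz.

◇r → □◇r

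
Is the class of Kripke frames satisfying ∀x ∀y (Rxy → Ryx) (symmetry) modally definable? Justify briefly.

This is a Sahlqvist condition; the B axiom p → □◇p defines it.

Definable; p → □◇p defines it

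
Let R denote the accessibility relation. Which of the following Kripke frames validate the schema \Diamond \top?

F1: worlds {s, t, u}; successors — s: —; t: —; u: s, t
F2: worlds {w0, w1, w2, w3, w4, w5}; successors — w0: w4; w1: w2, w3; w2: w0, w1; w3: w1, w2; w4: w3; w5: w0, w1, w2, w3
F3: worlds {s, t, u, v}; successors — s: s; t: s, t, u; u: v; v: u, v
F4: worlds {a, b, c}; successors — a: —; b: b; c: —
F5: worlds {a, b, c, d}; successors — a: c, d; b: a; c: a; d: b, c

F2, F3, F5

The schema corresponds to seriality: \forall x \exists y Rxy.
F1: fails — world s has no successor.
F2: holds.
F3: holds.
F4: fails — world a has no successor.
F5: holds.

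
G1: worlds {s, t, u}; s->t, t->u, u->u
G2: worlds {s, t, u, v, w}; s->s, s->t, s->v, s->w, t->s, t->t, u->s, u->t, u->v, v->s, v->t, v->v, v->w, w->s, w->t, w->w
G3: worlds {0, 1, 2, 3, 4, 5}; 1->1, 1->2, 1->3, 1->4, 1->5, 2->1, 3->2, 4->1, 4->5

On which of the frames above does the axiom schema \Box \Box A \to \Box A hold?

G2

The schema corresponds to density: \forall x \forall y (Rxy \to \exists z (Rxz \wedge Rzy)).
G1: fails — Rst but no z with Rsz and Rzt.
G2: holds.
G3: fails — R32 but no z with R3z and Rz2.
Valid on: G2.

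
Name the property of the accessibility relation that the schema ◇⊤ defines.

◇⊤ holds at w iff w has a successor, so frame-validity of ◇⊤ is exactly seriality. Equivalently via □ψ → ◇ψ:
Suppose □ψ→◇ψ is valid. At any x set V(ψ)=W. Then □ψ at x, so ◇ψ at x, so x has a successor.
Conversely, any frame satisfying ∀x ∃y Rxy validates the schema.
So the correspondent is seriality.

Seriality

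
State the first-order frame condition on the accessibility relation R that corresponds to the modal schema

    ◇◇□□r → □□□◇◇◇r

This is a Sahlqvist (Geach-type) schema ◇^2□^2r → □^3◇^3r.
First-order correspondent: ∀x ∀y ∀z ((xR²y ∧ xR³z) → ∃w (yR²w ∧ zR³w)).

∀x ∀y ∀z ((xR²y ∧ xR³z) → ∃w (yR²w ∧ zR³w))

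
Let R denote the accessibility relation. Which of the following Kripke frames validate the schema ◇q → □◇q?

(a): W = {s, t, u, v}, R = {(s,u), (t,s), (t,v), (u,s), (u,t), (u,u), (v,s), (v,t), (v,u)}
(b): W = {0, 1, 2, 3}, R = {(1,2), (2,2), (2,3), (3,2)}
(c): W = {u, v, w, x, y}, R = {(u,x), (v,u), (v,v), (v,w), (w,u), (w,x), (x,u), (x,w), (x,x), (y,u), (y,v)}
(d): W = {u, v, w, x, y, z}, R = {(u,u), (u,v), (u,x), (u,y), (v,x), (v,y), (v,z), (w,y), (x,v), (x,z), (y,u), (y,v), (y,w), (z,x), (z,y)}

The schema corresponds to the Euclidean property: ∀x ∀y ∀z (Rxy ∧ Rxz → Ryz).
(a): fails — Rtv and Rtv but not Rvv.
(b): fails — R23 and R23 but not R33.
(c): fails — Rvw and Rvv but not Rwv.
(d): fails — Ruv and Ruv but not Rvv.
Valid on no frame.

none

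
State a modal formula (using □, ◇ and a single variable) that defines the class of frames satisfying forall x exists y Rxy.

□s → ◇s

The condition is seriality. The D schema □s → ◇s defines it.
Suppose □s→◇s is valid. At any x set V(s)=W. Then □s at x, so ◇s at x, so x has a successor.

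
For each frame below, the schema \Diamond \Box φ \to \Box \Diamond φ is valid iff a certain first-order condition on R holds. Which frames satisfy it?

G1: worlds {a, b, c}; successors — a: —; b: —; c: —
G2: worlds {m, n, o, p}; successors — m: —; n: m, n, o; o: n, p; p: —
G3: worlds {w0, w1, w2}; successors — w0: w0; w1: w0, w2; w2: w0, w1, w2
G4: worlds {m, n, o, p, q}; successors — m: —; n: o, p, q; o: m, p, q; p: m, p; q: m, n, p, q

G1, G3

The schema corresponds to convergence: \forall x \forall y \forall z (Rxy \wedge Rxz \to \exists w (Ryw \wedge Rzw)).
G1: ✓.
G2: fails — Rnn and Rnm but n and m have no common successor.
G3: ✓.
G4: fails — Rom and Rom but m and m have no common successor.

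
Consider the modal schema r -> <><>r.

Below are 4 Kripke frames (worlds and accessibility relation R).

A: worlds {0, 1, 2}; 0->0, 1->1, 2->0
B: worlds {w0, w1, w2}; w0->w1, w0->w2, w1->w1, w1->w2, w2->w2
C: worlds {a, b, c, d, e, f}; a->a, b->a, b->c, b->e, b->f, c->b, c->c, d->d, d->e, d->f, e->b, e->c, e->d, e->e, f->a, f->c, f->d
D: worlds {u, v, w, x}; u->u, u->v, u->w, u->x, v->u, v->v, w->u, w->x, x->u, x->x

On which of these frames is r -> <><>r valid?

C, D

The schema corresponds to a generalized confluence (Geach) condition: forall x exists w (x = w & x R^2 w).
A: fails — at 2 but no w with 2=w and 2R²w.
B: fails — at w0 but no w with w0=w and w0R²w.
C: holds.
D: holds.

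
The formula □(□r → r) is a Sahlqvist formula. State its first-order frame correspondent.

Suppose □(□r→r) is valid. Take Rxy and set V(r)={w : Ryw}. Then at y, □r holds; since □(□r→r) at x, □r→r at y, so r at y, i.e. Ryy.
The converse is a direct semantic check.
So the correspondent is shift-reflexivity.

shift-reflexivity: ∀x ∀y (Rxy → Ryy)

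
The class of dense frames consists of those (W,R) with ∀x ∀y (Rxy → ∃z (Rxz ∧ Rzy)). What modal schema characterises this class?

The condition is density. The C4 schema □□s → □s defines it.
Suppose □□s→□s is valid. Take Rxy and set V(s)={w : xR²w}. Then □□s at x, so □s at x, so s at y, i.e. ∃z(Rxz∧Rzy).

□□s → □s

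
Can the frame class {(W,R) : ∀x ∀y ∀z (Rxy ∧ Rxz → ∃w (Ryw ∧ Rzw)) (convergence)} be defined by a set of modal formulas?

Yes, by ◇□q → □◇q

This is a Sahlqvist condition; the .2 axiom ◇□q → □◇q defines it.
Suppose ◇□q→□◇q is valid. Take Rxy, Rxz and set V(q)={w : Ryw}. Then □q at y so ◇□q at x, so □◇q at x, so ◇q at z, giving w with Rzw and Ryw.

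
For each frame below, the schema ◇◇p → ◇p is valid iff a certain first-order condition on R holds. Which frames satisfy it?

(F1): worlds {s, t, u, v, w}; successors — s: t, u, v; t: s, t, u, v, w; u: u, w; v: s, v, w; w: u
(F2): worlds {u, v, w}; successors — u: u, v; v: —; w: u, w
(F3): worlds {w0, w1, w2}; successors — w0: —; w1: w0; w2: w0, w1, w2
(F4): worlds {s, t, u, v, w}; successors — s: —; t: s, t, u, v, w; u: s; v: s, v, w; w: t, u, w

(F3)

Frame correspondent (Sahlqvist): ∀x ∀y ∀z (Rxy ∧ Ryz → Rxz) — i.e. transitivity.
(F1): fails — Rvw and Rwu but not Rvu.
(F2): fails — Rwu and Ruv but not Rwv.
(F3): holds.
(F4): fails — Rwt and Rtv but not Rwv.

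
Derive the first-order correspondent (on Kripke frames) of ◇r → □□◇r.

∀x ∀y ∀z ((xRy ∧ xR²z) → ∃w (y = w ∧ zRw))

This is a Sahlqvist (Geach-type) schema ◇^1□^0r → □^2◇^1r.
First-order correspondent: ∀x ∀y ∀z ((xRy ∧ xR²z) → ∃w (y = w ∧ zRw)).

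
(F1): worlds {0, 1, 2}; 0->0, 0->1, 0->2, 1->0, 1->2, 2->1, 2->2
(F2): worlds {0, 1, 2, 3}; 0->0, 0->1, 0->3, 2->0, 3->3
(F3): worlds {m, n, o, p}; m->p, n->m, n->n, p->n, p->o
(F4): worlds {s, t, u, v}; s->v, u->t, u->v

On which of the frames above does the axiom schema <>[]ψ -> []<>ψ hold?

(F1)

Frame correspondent (Sahlqvist): forall x forall y forall z (Rxy & Rxz -> exists w (Ryw & Rzw)) — i.e. convergence.
(F1): condition met.
(F2): fails — R00 and R01 but 0 and 1 have no common successor.
(F3): fails — Rnn and Rnm but n and m have no common successor.
(F4): fails — Rsv and Rsv but v and v have no common successor.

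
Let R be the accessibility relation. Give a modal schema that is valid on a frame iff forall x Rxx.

The condition is reflexivity. The T schema □ψ → ψ defines it.

□ψ → ψ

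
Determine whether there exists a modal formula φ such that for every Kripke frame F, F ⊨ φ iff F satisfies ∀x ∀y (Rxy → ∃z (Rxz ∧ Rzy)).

This is a Sahlqvist condition; the C4 axiom □□p → □p defines it.
Suppose □□p→□p is valid. Take Rxy and set V(p)={w : xR²w}. Then □□p at x, so □p at x, so p at y, i.e. ∃z(Rxz∧Rzy).

Definable; □□p → □p defines it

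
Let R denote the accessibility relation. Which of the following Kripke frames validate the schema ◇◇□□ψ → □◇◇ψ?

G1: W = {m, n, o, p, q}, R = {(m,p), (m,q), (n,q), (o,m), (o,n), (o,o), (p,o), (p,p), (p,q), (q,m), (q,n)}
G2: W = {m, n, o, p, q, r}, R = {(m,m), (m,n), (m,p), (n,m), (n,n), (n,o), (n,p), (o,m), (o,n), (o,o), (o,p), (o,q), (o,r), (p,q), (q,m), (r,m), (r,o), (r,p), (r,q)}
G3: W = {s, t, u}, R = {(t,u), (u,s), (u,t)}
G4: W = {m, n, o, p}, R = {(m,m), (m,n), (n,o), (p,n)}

This is the axiom for a generalized confluence (Geach) condition; its first-order frame correspondent is ∀x ∀y ∀z ((xR²y ∧ xRz) → ∃w (yR²w ∧ zR²w)).
G1: fails — mR²n, mRq but no w with nR²w and qR²w.
G2: ✓.
G3: fails — tR²s, tRu but no w with sR²w and uR²w.
G4: fails — mR²m, mRn but no w with mR²w and nR²w.
Valid on: G2.

G2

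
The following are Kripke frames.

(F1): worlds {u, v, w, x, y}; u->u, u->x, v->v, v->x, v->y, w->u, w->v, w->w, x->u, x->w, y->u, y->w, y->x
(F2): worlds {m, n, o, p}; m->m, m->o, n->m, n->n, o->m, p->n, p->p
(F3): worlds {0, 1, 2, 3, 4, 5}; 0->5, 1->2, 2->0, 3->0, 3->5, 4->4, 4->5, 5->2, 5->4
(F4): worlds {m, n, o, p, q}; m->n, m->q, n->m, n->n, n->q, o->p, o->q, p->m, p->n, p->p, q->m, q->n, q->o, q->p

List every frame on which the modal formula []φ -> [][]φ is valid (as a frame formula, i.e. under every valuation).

This is the axiom for transitivity; its first-order frame correspondent is forall x forall y forall z (Rxy & Ryz -> Rxz).
(F1): fails — Rxw and Rwv but not Rxv.
(F2): fails — Rom and Rmo but not Roo.
(F3): fails — R45 and R52 but not R42.
(F4): fails — Rop and Rpm but not Rom.

none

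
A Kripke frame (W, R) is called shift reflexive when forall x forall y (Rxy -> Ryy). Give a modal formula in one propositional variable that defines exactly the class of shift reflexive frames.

This is shift-reflexivity; the standard corresponding axiom is T□: □(□s → s).
Suppose □(□s→s) is valid. Take Rxy and set V(s)={w : Ryw}. Then at y, □s holds; since □(□s→s) at x, □s→s at y, so s at y, i.e. Ryy.

□(□s → s)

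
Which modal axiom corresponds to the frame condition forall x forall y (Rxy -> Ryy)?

A defining formula is □(□r → r) (the T□ axiom).

□(□r → r)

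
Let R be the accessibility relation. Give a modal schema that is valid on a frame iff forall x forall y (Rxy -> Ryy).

□(□ψ → ψ)

The condition is shift-reflexivity. The T□ schema □(□ψ → ψ) defines it.
Suppose □(□ψ→ψ) is valid. Take Rxy and set V(ψ)={w : Ryw}. Then at y, □ψ holds; since □(□ψ→ψ) at x, □ψ→ψ at y, so ψ at y, i.e. Ryy.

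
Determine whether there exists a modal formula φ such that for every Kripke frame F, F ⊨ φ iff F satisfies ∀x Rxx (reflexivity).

Yes, by □q → q

This is a Sahlqvist condition; the T axiom □q → q defines it.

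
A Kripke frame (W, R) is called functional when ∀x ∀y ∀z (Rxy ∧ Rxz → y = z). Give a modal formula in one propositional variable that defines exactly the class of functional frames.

The condition is partial functionality. The CD schema ◇r → □r defines it.
Suppose ◇r→□r is valid. Take Rxy, Rxz and set V(r)={y}. Then ◇r at x, so □r at x, so r at z, i.e. z=y.

◇r → □r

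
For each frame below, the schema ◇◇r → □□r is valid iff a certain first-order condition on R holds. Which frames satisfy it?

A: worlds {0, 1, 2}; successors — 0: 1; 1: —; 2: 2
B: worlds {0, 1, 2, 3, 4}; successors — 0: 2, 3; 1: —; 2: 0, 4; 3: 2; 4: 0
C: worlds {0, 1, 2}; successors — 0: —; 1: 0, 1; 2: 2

A

This is the axiom for a generalized confluence (Geach) condition; its first-order frame correspondent is ∀x ∀y ∀z ((xR²y ∧ xR²z) → ∃w (y = w ∧ z = w)).
A: condition met.
B: fails — 0R²0, 0R²2 but 0 ≠ 2.
C: fails — 1R²0, 1R²1 but 0 ≠ 1.
Valid on: A.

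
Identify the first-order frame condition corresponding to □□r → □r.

density

Suppose □□r→□r is valid. Take Rxy and set V(r)={w : xR²w}. Then □□r at x, so □r at x, so r at y, i.e. ∃z(Rxz∧Rzy).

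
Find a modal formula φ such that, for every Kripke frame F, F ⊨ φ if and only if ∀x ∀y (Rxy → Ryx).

The condition is symmetry. The B schema s → □◇s defines it.
Suppose s→□◇s is valid. Take Rxy and set V(s)={x}. Then s at x, so □◇s at x, so ◇s at y, so some z with Ryz has s; z=x, i.e. Ryx.

s → □◇s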